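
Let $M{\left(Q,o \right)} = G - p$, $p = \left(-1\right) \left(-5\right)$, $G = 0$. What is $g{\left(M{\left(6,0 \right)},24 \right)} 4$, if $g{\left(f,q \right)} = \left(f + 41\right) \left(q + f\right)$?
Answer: $2736$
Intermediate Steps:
$p = 5$
$M{\left(Q,o \right)} = -5$ ($M{\left(Q,o \right)} = 0 - 5 = -5$)
$g{\left(f,q \right)} = \left(41 + f\right) \left(f + q\right)$
$g{\left(M{\left(6,0 \right)},24 \right)} 4 = \left(\left(-5\right)^{2} + 41 \left(-5\right) + 41 \cdot 24 - 120\right) 4 = \left(25 - 205 + 984 - 120\right) 4 = 684 \cdot 4 = 2736$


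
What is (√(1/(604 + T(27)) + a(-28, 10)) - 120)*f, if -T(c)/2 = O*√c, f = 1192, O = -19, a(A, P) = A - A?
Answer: -143040 + 596*√2/√(302 + 57*√3) ≈ -1.4300e+5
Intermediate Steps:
a(A, P) = 0
T(c) = 38*√c (T(c) = -(-38)*√c = 38*√c)
(√(1/(604 + T(27)) + a(-28, 10)) - 120)*f = (√(1/(604 + 38*√27) + 0) - 120)*1192 = (√(1/(604 + 38*(3*√3)) + 0) - 120)*1192 = (√(1/(604 + 114*√3) + 0) - 120)*1192 = (√(1/(604 + 114*√3)) - 120)*1192 = ((604 + 114*√3)^(-½) - 120)*1192 = (-120 + (604 + 114*√3)^(-½))*1192 = -143040 + 1192/√(604 + 114*√3)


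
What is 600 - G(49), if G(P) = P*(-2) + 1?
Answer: 697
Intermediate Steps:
G(P) = 1 - 2*P (G(P) = -2*P + 1 = 1 - 2*P)
600 - G(49) = 600 - (1 - 2*49) = 600 - (1 - 98) = 600 - 1*(-97) = 600 + 97 = 697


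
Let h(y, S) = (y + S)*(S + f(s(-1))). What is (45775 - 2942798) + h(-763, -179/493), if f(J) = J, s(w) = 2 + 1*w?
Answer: -704236713259/243049 ≈ -2.8975e+6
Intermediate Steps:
s(w) = 2 + w
h(y, S) = (1 + S)*(S + y) (h(y, S) = (y + S)*(S + (2 - 1)) = (S + y)*(S + 1) = (S + y)*(1 + S) = (1 + S)*(S + y))
(45775 - 2942798) + h(-763, -179/493) = (45775 - 2942798) + (-179/493 - 763 + (-179/493)² - 179/493*(-763)) = -2897023 + (-179*1/493 - 763 + (-179*1/493)² - 179*1/493*(-763)) = -2897023 + (-179/493 - 763 + (-179/493)² - 179/493*(-763)) = -2897023 + (-179/493 - 763 + 32041/243049 + 136577/493) = -2897023 - 118170132/243049 = -704236713259/243049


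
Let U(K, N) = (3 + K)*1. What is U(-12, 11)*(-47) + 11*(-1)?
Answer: 412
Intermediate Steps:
U(K, N) = 3 + K
U(-12, 11)*(-47) + 11*(-1) = (3 - 12)*(-47) + 11*(-1) = -9*(-47) - 11 = 423 - 11 = 412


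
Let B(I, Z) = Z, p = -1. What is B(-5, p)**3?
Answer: -1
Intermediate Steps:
B(-5, p)**3 = (-1)**3 = -1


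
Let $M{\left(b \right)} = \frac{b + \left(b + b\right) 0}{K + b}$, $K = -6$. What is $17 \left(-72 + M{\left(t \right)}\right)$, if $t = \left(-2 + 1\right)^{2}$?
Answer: $- \frac{6137}{5} \approx -1227.4$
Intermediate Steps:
$t = 1$ ($t = \left(-1\right)^{2} = 1$)
$M{\left(b \right)} = \frac{b}{-6 + b}$ ($M{\left(b \right)} = \frac{b + \left(b + b\right) 0}{-6 + b} = \frac{b + 2 b 0}{-6 + b} = \frac{b + 0}{-6 + b} = \frac{b}{-6 + b}$)
$17 \left(-72 + M{\left(t \right)}\right) = 17 \left(-72 + 1 \frac{1}{-6 + 1}\right) = 17 \left(-72 + 1 \frac{1}{-5}\right) = 17 \left(-72 + 1 \left(- \frac{1}{5}\right)\right) = 17 \left(-72 - \frac{1}{5}\right) = 17 \left(- \frac{361}{5}\right) = - \frac{6137}{5}$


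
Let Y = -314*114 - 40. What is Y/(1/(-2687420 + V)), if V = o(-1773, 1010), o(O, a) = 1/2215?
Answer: 213318638574964/2215 ≈ 9.6306e+10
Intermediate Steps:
o(O, a) = 1/2215
V = 1/2215 ≈ 0.00045147
Y = -35836 (Y = -35796 - 40 = -35836)
Y/(1/(-2687420 + V)) = -35836/(1/(-2687420 + 1/2215)) = -35836/(1/(-5952635299/2215)) = -35836/(-2215/5952635299) = -35836*(-5952635299/2215) = 213318638574964/2215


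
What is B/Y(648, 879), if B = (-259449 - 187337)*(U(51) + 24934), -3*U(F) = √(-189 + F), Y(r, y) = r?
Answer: -2785040531/162 + 223393*I*√138/972 ≈ -1.7192e+7 + 2699.9*I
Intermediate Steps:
U(F) = -√(-189 + F)/3
B = -11140162124 + 446786*I*√138/3 (B = (-259449 - 187337)*(-√(-189 + 51)/3 + 24934) = -446786*(-I*√138/3 + 24934) = -446786*(24934 - I*√138/3) = -11140162124 + 446786*I*√138/3 ≈ -1.114e+10 + 1.7495e+6*I)
B/Y(648, 879) = (-11140162124 + 446786*I*√138/3)/648 = (-11140162124 + 446786*I*√138/3)*(1/648) = -2785040531/162 + 223393*I*√138/972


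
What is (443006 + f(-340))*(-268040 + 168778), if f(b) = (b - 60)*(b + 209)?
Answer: -49174990372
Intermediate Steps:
f(b) = (-60 + b)*(209 + b)
(443006 + f(-340))*(-268040 + 168778) = (443006 + (-12540 + (-340)² + 149*(-340)))*(-268040 + 168778) = (443006 + (-12540 + 115600 - 50660))*(-99262) = (443006 + 52400)*(-99262) = 495406*(-99262) = -49174990372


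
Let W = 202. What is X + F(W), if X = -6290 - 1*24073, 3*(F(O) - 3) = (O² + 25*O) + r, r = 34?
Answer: -15064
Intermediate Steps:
F(O) = 43/3 + O²/3 + 25*O/3 (F(O) = 3 + ((O² + 25*O) + 34)/3 = 3 + (34 + O² + 25*O)/3 = 3 + (34/3 + O²/3 + 25*O/3) = 43/3 + O²/3 + 25*O/3)
X = -30363 (X = -6290 - 24073 = -30363)
X + F(W) = -30363 + (43/3 + (⅓)*202² + (25/3)*202) = -30363 + (43/3 + (⅓)*40804 + 5050/3) = -30363 + (43/3 + 40804/3 + 5050/3) = -30363 + 15299 = -15064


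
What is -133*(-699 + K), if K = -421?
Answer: 148960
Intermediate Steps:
-133*(-699 + K) = -133*(-699 - 421) = -133*(-1120) = 148960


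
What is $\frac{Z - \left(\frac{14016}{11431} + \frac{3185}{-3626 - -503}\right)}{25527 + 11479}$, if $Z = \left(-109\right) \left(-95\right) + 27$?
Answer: $\frac{370619788733}{1321077675078} \approx 0.28054$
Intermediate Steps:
$Z = 10382$ ($Z = 10355 + 27 = 10382$)
$\frac{Z - \left(\frac{14016}{11431} + \frac{3185}{-3626 - -503}\right)}{25527 + 11479} = \frac{10382 - \left(\frac{14016}{11431} + \frac{3185}{-3626 - -503}\right)}{25527 + 11479} = \frac{10382 - \left(\frac{14016}{11431} + \frac{3185}{-3626 + 503}\right)}{37006} = \left(10382 - \left(\frac{14016}{11431} + \frac{3185}{-3123}\right)\right) \frac{1}{37006} = \left(10382 - \frac{7364233}{35699013}\right) \frac{1}{37006} = \frac{370619788733}{35699013} \cdot \frac{1}{37006} = \frac{370619788733}{1321077675078}$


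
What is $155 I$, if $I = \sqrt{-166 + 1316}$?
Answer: $775 \sqrt{46} \approx 5256.3$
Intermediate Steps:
$I = 5 \sqrt{46}$ ($I = \sqrt{1150} = 5 \sqrt{46} \approx 33.912$)
$155 I = 155 \cdot 5 \sqrt{46} = 775 \sqrt{46}$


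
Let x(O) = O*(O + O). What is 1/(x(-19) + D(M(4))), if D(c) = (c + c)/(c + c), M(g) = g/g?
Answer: 1/723 ≈ 0.0013831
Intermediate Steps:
x(O) = 2*O² (x(O) = O*(2*O) = 2*O²)
M(g) = 1
D(c) = 1 (D(c) = (2*c)/((2*c)) = (2*c)*(1/(2*c)) = 1)
1/(x(-19) + D(M(4))) = 1/(2*(-19)² + 1) = 1/(2*361 + 1) = 1/(722 + 1) = 1/723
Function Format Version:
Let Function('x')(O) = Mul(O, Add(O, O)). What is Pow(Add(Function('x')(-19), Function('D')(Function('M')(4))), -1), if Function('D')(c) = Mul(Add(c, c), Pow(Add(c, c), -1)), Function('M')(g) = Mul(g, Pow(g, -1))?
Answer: Rational(1, 723) ≈ 0.0013831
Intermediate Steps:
Function('x')(O) = Mul(2, Pow(O, 2)) (Function('x')(O) = Mul(O, Mul(2, O)) = Mul(2, Pow(O, 2)))
Function('M')(g) = 1
Function('D')(c) = 1 (Function('D')(c) = Mul(Mul(2, c), Pow(Mul(2, c), -1)) = Mul(Mul(2, c), Mul(Rational(1, 2), Pow(c, -1))) = 1)
Pow(Add(Function('x')(-19), Function('D')(Function('M')(4))), -1) = Pow(Add(Mul(2, Pow(-19, 2)), 1), -1) = Pow(Add(Mul(2, 361), 1), -1) = Pow(Add(722, 1), -1) = Pow(723, -1) = Rational(1, 723)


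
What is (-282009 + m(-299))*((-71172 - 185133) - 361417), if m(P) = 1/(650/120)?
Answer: 11323198214706/65 ≈ 1.7420e+11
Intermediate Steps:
m(P) = 12/65 (m(P) = 1/(650*(1/120)) = 1/(65/12) = 12/65)
(-282009 + m(-299))*((-71172 - 185133) - 361417) = (-282009 + 12/65)*((-71172 - 185133) - 361417) = -18330573*(-256305 - 361417)/65 = -18330573/65*(-617722) = 11323198214706/65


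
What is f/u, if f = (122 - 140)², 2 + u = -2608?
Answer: -18/145 ≈ -0.12414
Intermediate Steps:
u = -2610 (u = -2 - 2608 = -2610)
f = 324 (f = (-18)² = 324)
f/u = 324/(-2610) = 324*(-1/2610) = -18/145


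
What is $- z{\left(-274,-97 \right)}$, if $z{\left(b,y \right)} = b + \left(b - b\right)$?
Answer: $274$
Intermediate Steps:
$z{\left(b,y \right)} = b$ ($z{\left(b,y \right)} = b + 0 = b$)
$- z{\left(-274,-97 \right)} = \left(-1\right) \left(-274\right) = 274$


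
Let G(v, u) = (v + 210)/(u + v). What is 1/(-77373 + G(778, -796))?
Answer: -9/696851 ≈ -1.2915e-5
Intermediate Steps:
G(v, u) = (210 + v)/(u + v)
1/(-77373 + G(778, -796)) = 1/(-77373 + (210 + 778)/(-796 + 778)) = 1/(-77373 + 988/(-18)) = 1/(-77373 - 1/18*988) = 1/(-77373 - 494/9) = 1/(-696851/9) = -9/696851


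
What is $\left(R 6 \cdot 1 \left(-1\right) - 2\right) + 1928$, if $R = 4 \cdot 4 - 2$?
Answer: $1842$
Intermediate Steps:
$R = 14$ ($R = 16 - 2 = 14$)
$\left(R 6 \cdot 1 \left(-1\right) - 2\right) + 1928 = \left(14 \cdot 6 \cdot 1 \left(-1\right) - 2\right) + 1928 = \left(14 \cdot 6 \left(-1\right) - 2\right) + 1928 = \left(14 \left(-6\right) - 2\right) + 1928 = \left(-84 - 2\right) + 1928 = -86 + 1928 = 1842$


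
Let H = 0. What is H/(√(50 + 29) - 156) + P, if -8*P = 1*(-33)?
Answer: 33/8 ≈ 4.1250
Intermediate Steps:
P = 33/8 (P = -(-33)/8 = -⅛*(-33) = 33/8 ≈ 4.1250)
H/(√(50 + 29) - 156) + P = 0/(√(50 + 29) - 156) + 33/8 = 0/(√79 - 156) + 33/8 = 0/(-156 + √79) + 33/8 = 0 + 33/8 = 33/8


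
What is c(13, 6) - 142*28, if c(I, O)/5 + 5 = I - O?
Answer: -3966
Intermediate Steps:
c(I, O) = -25 - 5*O + 5*I (c(I, O) = -25 + 5*(I - O) = -25 + (-5*O + 5*I) = -25 - 5*O + 5*I)
c(13, 6) - 142*28 = (-25 - 5*6 + 5*13) - 142*28 = (-25 - 30 + 65) - 3976 = 10 - 3976 = -3966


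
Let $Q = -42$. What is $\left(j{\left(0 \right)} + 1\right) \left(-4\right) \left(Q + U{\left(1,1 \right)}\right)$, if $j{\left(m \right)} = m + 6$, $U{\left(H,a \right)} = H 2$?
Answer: $1120$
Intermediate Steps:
$U{\left(H,a \right)} = 2 H$
$j{\left(m \right)} = 6 + m$
$\left(j{\left(0 \right)} + 1\right) \left(-4\right) \left(Q + U{\left(1,1 \right)}\right) = \left(\left(6 + 0\right) + 1\right) \left(-4\right) \left(-42 + 2 \cdot 1\right) = \left(6 + 1\right) \left(-4\right) \left(-42 + 2\right) = 7 \left(-4\right) \left(-40\right) = \left(-28\right) \left(-40\right) = 1120$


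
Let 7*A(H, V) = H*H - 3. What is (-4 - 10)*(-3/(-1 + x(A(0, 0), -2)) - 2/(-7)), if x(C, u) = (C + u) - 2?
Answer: -223/19 ≈ -11.737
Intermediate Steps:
A(H, V) = -3/7 + H²/7 (A(H, V) = (H*H - 3)/7 = (H² - 3)/7 = (-3 + H²)/7 = -3/7 + H²/7)
x(C, u) = -2 + C + u
(-4 - 10)*(-3/(-1 + x(A(0, 0), -2)) - 2/(-7)) = (-4 - 10)*(-3/(-1 + (-2 + (-3/7 + (⅐)*0²) - 2)) - 2/(-7)) = -14*(-3/(-1 + (-2 + (-3/7 + (⅐)*0) - 2)) - 2*(-⅐)) = -14*(-3/(-1 + (-2 + (-3/7 + 0) - 2)) + 2/7) = -14*(-3/(-1 + (-2 - 3/7 - 2)) + 2/7) = -14*(-3/(-1 - 31/7) + 2/7) = -14*(-3/(-38/7) + 2/7) = -14*(-3*(-7/38) + 2/7) = -14*(21/38 + 2/7) = -14*223/266 = -223/19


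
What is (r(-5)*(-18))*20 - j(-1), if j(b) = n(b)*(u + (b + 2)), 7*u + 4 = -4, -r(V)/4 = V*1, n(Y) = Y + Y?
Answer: -50402/7 ≈ -7200.3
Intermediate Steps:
n(Y) = 2*Y
r(V) = -4*V
u = -8/7 (u = -4/7 + (⅐)*(-4) = -4/7 - 4/7 = -8/7 ≈ -1.1429)
j(b) = 2*b*(6/7 + b) (j(b) = (2*b)*(-8/7 + (b + 2)) = (2*b)*(-8/7 + (2 + b)) = (2*b)*(6/7 + b) = 2*b*(6/7 + b))
(r(-5)*(-18))*20 - j(-1) = (-4*(-5)*(-18))*20 - 2*(-1)*(6 + 7*(-1))/7 = (20*(-18))*20 - 2*(-1)*(6 - 7)/7 = -360*20 - 2*(-1)*(-1)/7 = -7200 - 1*2/7 = -7200 - 2/7 = -50402/7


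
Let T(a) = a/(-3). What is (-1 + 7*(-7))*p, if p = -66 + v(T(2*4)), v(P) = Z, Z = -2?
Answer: 3400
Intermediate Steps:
T(a) = -a/3 (T(a) = a*(-1/3) = -a/3)
v(P) = -2
p = -68 (p = -66 - 2 = -68)
(-1 + 7*(-7))*p = (-1 + 7*(-7))*(-68) = (-1 - 49)*(-68) = -50*(-68) = 3400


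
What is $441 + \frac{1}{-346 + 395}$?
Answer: $\frac{21610}{49} \approx 441.02$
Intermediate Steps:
$441 + \frac{1}{-346 + 395} = 441 + \frac{1}{49} = \frac{21610}{49}$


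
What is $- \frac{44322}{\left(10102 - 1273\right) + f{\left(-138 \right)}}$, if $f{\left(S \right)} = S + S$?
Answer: $- \frac{14774}{2851} \approx -5.182$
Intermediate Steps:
$f{\left(S \right)} = 2 S$
$- \frac{44322}{\left(10102 - 1273\right) + f{\left(-138 \right)}} = - \frac{44322}{\left(10102 - 1273\right) + 2 \left(-138\right)} = - \frac{44322}{8829 - 276} = - \frac{44322}{8553} = \left(-44322\right) \frac{1}{8553} = - \frac{14774}{2851}$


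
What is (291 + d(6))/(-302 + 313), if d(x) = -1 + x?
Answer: 296/11 ≈ 26.909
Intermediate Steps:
(291 + d(6))/(-302 + 313) = (291 + (-1 + 6))/(-302 + 313) = (291 + 5)/11 = 296*(1/11) = 296/11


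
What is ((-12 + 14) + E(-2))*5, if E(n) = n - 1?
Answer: -5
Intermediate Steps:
E(n) = -1 + n
((-12 + 14) + E(-2))*5 = ((-12 + 14) + (-1 - 2))*5 = (2 - 3)*5 = -1*5 = -5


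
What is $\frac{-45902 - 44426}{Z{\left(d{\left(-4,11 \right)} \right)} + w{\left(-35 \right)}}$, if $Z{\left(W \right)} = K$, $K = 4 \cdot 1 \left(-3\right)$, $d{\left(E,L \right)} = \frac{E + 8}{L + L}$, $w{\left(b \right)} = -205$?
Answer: $\frac{12904}{31} \approx 416.26$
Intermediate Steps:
$d{\left(E,L \right)} = \frac{8 + E}{2 L}$
$K = -12$ ($K = 4 \left(-3\right) = -12$)
$Z{\left(W \right)} = -12$
$\frac{-45902 - 44426}{Z{\left(d{\left(-4,11 \right)} \right)} + w{\left(-35 \right)}} = \frac{-45902 - 44426}{-12 - 205} = - \frac{90328}{-217} = \left(-90328\right) \left(- \frac{1}{217}\right) = \frac{12904}{31}$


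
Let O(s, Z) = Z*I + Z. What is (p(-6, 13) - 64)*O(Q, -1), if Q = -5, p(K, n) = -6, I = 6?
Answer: 490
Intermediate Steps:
O(s, Z) = 7*Z (O(s, Z) = Z*6 + Z = 6*Z + Z = 7*Z)
(p(-6, 13) - 64)*O(Q, -1) = (-6 - 64)*(7*(-1)) = -70*(-7) = 490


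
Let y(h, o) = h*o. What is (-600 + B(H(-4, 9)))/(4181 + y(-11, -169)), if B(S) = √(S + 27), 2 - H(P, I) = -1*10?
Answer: -15/151 + √39/6040 ≈ -0.098304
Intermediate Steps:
H(P, I) = 12 (H(P, I) = 2 - (-1)*10 = 2 - 1*(-10) = 2 + 10 = 12)
B(S) = √(27 + S)
(-600 + B(H(-4, 9)))/(4181 + y(-11, -169)) = (-600 + √(27 + 12))/(4181 - 11*(-169)) = (-600 + √39)/(4181 + 1859) = (-600 + √39)/6040 = (-600 + √39)*(1/6040) = -15/151 + √39/6040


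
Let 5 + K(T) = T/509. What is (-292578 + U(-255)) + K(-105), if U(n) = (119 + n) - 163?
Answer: -149077043/509 ≈ -2.9288e+5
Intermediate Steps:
K(T) = -5 + T/509
U(n) = -44 + n
(-292578 + U(-255)) + K(-105) = (-292578 + (-44 - 255)) + (-5 + (1/509)*(-105)) = (-292578 - 299) + (-5 - 105/509) = -292877 - 2650/509 = -149077043/509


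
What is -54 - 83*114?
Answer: -9516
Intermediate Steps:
-54 - 83*114 = -54 - 9462 = -9516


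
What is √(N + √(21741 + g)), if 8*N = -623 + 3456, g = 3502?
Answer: √(5666 + 16*√25243)/4 ≈ 22.650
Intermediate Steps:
N = 2833/8 (N = (-623 + 3456)/8 = (⅛)*2833 = 2833/8 ≈ 354.13)
√(N + √(21741 + g)) = √(2833/8 + √(21741 + 3502)) = √(2833/8 + √25243)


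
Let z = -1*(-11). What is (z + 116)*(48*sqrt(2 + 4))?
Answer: 6096*sqrt(6) ≈ 14932.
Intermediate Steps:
z = 11
(z + 116)*(48*sqrt(2 + 4)) = (11 + 116)*(48*sqrt(2 + 4)) = 127*(48*sqrt(6)) = 6096*sqrt(6)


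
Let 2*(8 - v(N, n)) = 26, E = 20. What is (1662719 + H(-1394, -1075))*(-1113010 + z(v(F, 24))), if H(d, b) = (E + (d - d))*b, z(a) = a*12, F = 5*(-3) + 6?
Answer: -1826791632330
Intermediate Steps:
F = -9 (F = -15 + 6 = -9)
v(N, n) = -5 (v(N, n) = 8 - 1/2*26 = 8 - 13 = -5)
z(a) = 12*a
H(d, b) = 20*b (H(d, b) = (20 + (d - d))*b = (20 + 0)*b = 20*b)
(1662719 + H(-1394, -1075))*(-1113010 + z(v(F, 24))) = (1662719 + 20*(-1075))*(-1113010 + 12*(-5)) = (1662719 - 21500)*(-1113010 - 60) = 1641219*(-1113070) = -1826791632330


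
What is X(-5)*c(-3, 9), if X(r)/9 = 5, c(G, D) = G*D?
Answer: -1215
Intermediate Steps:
c(G, D) = D*G
X(r) = 45 (X(r) = 9*5 = 45)
X(-5)*c(-3, 9) = 45*(9*(-3)) = 45*(-27) = -1215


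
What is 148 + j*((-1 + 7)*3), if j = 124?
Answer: 2380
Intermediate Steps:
148 + j*((-1 + 7)*3) = 148 + 124*((-1 + 7)*3) = 148 + 124*(6*3) = 148 + 124*18 = 148 + 2232 = 2380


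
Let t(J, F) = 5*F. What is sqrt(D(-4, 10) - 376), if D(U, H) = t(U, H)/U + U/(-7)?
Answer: I*sqrt(76034)/14 ≈ 19.696*I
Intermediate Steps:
D(U, H) = -U/7 + 5*H/U (D(U, H) = (5*H)/U + U/(-7) = 5*H/U + U*(-1/7) = 5*H/U - U/7 = -U/7 + 5*H/U)
sqrt(D(-4, 10) - 376) = sqrt((-1/7*(-4) + 5*10/(-4)) - 376) = sqrt((4/7 + 5*10*(-1/4)) - 376) = sqrt((4/7 - 25/2) - 376) = sqrt(-167/14 - 376) = sqrt(-5431/14) = I*sqrt(76034)/14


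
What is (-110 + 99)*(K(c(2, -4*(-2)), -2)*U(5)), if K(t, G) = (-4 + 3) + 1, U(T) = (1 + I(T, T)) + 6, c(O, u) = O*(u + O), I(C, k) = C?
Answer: 0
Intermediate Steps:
c(O, u) = O*(O + u)
U(T) = 7 + T (U(T) = (1 + T) + 6 = 7 + T)
K(t, G) = 0 (K(t, G) = -1 + 1 = 0)
(-110 + 99)*(K(c(2, -4*(-2)), -2)*U(5)) = (-110 + 99)*(0*(7 + 5)) = -0*12 = -11*0 = 0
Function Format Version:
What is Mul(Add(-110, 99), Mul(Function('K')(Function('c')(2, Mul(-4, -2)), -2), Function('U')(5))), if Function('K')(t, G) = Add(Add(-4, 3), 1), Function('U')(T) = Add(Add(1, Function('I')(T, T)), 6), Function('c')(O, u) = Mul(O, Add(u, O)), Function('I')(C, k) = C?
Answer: 0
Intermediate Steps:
Function('c')(O, u) = Mul(O, Add(O, u))
Function('U')(T) = Add(7, T) (Function('U')(T) = Add(Add(1, T), 6) = Add(7, T))
Function('K')(t, G) = 0 (Function('K')(t, G) = Add(-1, 1) = 0)
Mul(Add(-110, 99), Mul(Function('K')(Function('c')(2, Mul(-4, -2)), -2), Function('U')(5))) = Mul(Add(-110, 99), Mul(0, Add(7, 5))) = Mul(-11, Mul(0, 12)) = Mul(-11, 0) = 0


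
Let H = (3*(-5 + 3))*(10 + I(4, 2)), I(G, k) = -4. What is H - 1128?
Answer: -1164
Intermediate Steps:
H = -36 (H = (3*(-5 + 3))*(10 - 4) = (3*(-2))*6 = -6*6 = -36)
H - 1128 = -36 - 1128 = -1164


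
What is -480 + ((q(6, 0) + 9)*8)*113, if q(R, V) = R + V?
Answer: 13080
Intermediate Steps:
-480 + ((q(6, 0) + 9)*8)*113 = -480 + (((6 + 0) + 9)*8)*113 = -480 + ((6 + 9)*8)*113 = -480 + (15*8)*113 = -480 + 120*113 = -480 + 13560 = 13080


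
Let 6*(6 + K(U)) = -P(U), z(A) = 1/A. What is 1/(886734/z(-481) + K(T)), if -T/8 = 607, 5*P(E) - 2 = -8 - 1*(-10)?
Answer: -15/6397785902 ≈ -2.3446e-9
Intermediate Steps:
P(E) = ⅘ (P(E) = ⅖ + (-8 - 1*(-10))/5 = ⅖ + (-8 + 10)/5 = ⅖ + (⅕)*2 = ⅖ + ⅖ = ⅘)
T = -4856 (T = -8*607 = -4856)
K(U) = -92/15 (K(U) = -6 + (-1*⅘)/6 = -6 + (⅙)*(-⅘) = -6 - 2/15 = -92/15)
1/(886734/z(-481) + K(T)) = 1/(886734/(1/(-481)) - 92/15) = 1/(886734/(-1/481) - 92/15) = 1/(886734*(-481) - 92/15) = 1/(-426519054 - 92/15) = 1/(-6397785902/15) = -15/6397785902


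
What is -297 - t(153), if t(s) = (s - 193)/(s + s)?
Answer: -45421/153 ≈ -296.87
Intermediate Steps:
t(s) = (-193 + s)/(2*s) (t(s) = (-193 + s)/((2*s)) = (-193 + s)*(1/(2*s)) = (-193 + s)/(2*s))
-297 - t(153) = -297 - (-193 + 153)/(2*153) = -297 - (-40)/(2*153) = -297 - 1*(-20/153) = -297 + 20/153 = -45421/153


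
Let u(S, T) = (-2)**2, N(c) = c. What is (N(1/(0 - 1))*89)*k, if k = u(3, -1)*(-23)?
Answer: 8188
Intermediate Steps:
u(S, T) = 4
k = -92 (k = 4*(-23) = -92)
(N(1/(0 - 1))*89)*k = (89/(0 - 1))*(-92) = (89/(-1))*(-92) = -1*89*(-92) = -89*(-92) = 8188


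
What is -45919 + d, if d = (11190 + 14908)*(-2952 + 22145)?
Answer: 500852995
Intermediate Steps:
d = 500898914 (d = 26098*19193 = 500898914)
-45919 + d = -45919 + 500898914 = 500852995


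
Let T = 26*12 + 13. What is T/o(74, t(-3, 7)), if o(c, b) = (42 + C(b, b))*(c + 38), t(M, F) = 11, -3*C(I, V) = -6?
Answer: 325/4928 ≈ 0.065950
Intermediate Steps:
C(I, V) = 2 (C(I, V) = -⅓*(-6) = 2)
T = 325 (T = 312 + 13 = 325)
o(c, b) = 1672 + 44*c (o(c, b) = (42 + 2)*(c + 38) = 44*(38 + c) = 1672 + 44*c)
T/o(74, t(-3, 7)) = 325/(1672 + 44*74) = 325/(1672 + 3256) = 325/4928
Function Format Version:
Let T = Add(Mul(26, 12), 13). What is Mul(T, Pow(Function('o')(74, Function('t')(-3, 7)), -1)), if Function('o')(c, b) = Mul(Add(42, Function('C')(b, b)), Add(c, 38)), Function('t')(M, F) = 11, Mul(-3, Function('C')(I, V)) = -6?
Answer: Rational(325, 4928) ≈ 0.065950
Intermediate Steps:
Function('C')(I, V) = 2 (Function('C')(I, V) = Mul(Rational(-1, 3), -6) = 2)
T = 325 (T = Add(312, 13) = 325)
Function('o')(c, b) = Add(1672, Mul(44, c)) (Function('o')(c, b) = Mul(Add(42, 2), Add(c, 38)) = Mul(44, Add(38, c)) = Add(1672, Mul(44, c)))
Mul(T, Pow(Function('o')(74, Function('t')(-3, 7)), -1)) = Mul(325, Pow(Add(1672, Mul(44, 74)), -1)) = Mul(325, Pow(Add(1672, 3256), -1)) = Mul(325, Pow(4928, -1)) = Mul(325, Rational(1, 4928)) = Rational(325, 4928)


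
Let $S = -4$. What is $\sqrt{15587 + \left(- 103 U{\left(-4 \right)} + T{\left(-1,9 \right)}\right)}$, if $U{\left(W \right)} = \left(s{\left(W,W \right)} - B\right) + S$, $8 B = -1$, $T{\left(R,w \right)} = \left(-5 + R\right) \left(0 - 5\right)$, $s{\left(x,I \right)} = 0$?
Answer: $\frac{\sqrt{256258}}{4} \approx 126.55$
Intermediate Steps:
$T{\left(R,w \right)} = 25 - 5 R$ ($T{\left(R,w \right)} = \left(-5 + R\right) \left(-5\right) = 25 - 5 R$)
$B = - \frac{1}{8}$ ($B = \frac{1}{8} \left(-1\right) = - \frac{1}{8} \approx -0.125$)
$U{\left(W \right)} = - \frac{31}{8}$ ($U{\left(W \right)} = \left(0 - - \frac{1}{8}\right) - 4 = \left(0 + \frac{1}{8}\right) - 4 = \frac{1}{8} - 4 = - \frac{31}{8}$)
$\sqrt{15587 + \left(- 103 U{\left(-4 \right)} + T{\left(-1,9 \right)}\right)} = \sqrt{15587 + \left(\left(-103\right) \left(- \frac{31}{8}\right) + \left(25 - -5\right)\right)} = \sqrt{15587 + \left(\frac{3193}{8} + \left(25 + 5\right)\right)} = \sqrt{15587 + \left(\frac{3193}{8} + 30\right)} = \sqrt{15587 + \frac{3433}{8}} = \sqrt{\frac{128129}{8}} = \frac{\sqrt{256258}}{4}$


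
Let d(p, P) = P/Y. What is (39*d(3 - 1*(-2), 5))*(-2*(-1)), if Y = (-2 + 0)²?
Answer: 195/2 ≈ 97.500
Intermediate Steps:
Y = 4 (Y = (-2)² = 4)
d(p, P) = P/4
(39*d(3 - 1*(-2), 5))*(-2*(-1)) = (39*((¼)*5))*(-2*(-1)) = (39*(5/4))*2 = (195/4)*2 = 195/2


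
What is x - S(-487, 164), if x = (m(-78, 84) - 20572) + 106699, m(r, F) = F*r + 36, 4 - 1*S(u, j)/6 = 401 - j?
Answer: 81009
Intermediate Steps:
S(u, j) = -2382 + 6*j (S(u, j) = 24 - 6*(401 - j) = 24 + (-2406 + 6*j) = -2382 + 6*j)
m(r, F) = 36 + F*r
x = 79611 (x = ((36 + 84*(-78)) - 20572) + 106699 = ((36 - 6552) - 20572) + 106699 = (-6516 - 20572) + 106699 = -27088 + 106699 = 79611)
x - S(-487, 164) = 79611 - (-2382 + 6*164) = 79611 - (-2382 + 984) = 79611 - 1*(-1398) = 79611 + 1398 = 81009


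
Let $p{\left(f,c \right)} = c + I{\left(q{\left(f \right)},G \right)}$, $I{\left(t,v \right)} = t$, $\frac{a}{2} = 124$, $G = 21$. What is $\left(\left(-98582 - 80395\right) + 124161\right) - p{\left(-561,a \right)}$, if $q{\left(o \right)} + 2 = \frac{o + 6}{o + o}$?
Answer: $- \frac{20593373}{374} \approx -55063.0$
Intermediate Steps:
$a = 248$ ($a = 2 \cdot 124 = 248$)
$q{\left(o \right)} = -2 + \frac{6 + o}{2 o}$ ($q{\left(o \right)} = -2 + \frac{o + 6}{o + o} = -2 + \frac{6 + o}{2 o}$)
$p{\left(f,c \right)} = - \frac{3}{2} + c + \frac{3}{f}$ ($p{\left(f,c \right)} = c - \left(\frac{3}{2} - \frac{3}{f}\right) = - \frac{3}{2} + c + \frac{3}{f}$)
$\left(\left(-98582 - 80395\right) + 124161\right) - p{\left(-561,a \right)} = \left(\left(-98582 - 80395\right) + 124161\right) - \left(- \frac{3}{2} + 248 + \frac{3}{-561}\right) = \left(-178977 + 124161\right) - \left(- \frac{3}{2} + 248 + 3 \left(- \frac{1}{561}\right)\right) = -54816 - \left(- \frac{3}{2} + 248 - \frac{1}{187}\right) = -54816 - \frac{92189}{374} = - \frac{20593373}{374}$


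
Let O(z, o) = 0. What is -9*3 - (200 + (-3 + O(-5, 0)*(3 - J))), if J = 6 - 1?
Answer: -224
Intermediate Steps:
J = 5
-9*3 - (200 + (-3 + O(-5, 0)*(3 - J))) = -9*3 - (200 + (-3 + 0*(3 - 1*5))) = -27 - (200 + (-3 + 0*(3 - 5))) = -27 - (200 + (-3 + 0*(-2))) = -27 - (200 + (-3 + 0)) = -27 - (200 - 3) = -27 - 1*197 = -27 - 197 = -224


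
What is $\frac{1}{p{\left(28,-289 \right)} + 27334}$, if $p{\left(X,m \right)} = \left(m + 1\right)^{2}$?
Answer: $\frac{1}{110278} \approx 9.068 \cdot 10^{-6}$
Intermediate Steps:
$p{\left(X,m \right)} = \left(1 + m\right)^{2}$
$\frac{1}{p{\left(28,-289 \right)} + 27334} = \frac{1}{\left(1 - 289\right)^{2} + 27334} = \frac{1}{\left(-288\right)^{2} + 27334} = \frac{1}{82944 + 27334} = \frac{1}{110278}$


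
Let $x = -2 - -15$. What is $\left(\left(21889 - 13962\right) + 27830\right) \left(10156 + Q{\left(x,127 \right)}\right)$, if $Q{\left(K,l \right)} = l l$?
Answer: $939872745$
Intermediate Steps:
$x = 13$ ($x = -2 + 15 = 13$)
$Q{\left(K,l \right)} = l^{2}$
$\left(\left(21889 - 13962\right) + 27830\right) \left(10156 + Q{\left(x,127 \right)}\right) = \left(\left(21889 - 13962\right) + 27830\right) \left(10156 + 127^{2}\right) = \left(7927 + 27830\right) \left(10156 + 16129\right) = 35757 \cdot 26285 = 939872745$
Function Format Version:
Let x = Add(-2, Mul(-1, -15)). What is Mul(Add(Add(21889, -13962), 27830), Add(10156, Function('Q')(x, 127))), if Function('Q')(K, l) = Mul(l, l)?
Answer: 939872745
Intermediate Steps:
x = 13 (x = Add(-2, 15) = 13)
Function('Q')(K, l) = Pow(l, 2)
Mul(Add(Add(21889, -13962), 27830), Add(10156, Function('Q')(x, 127))) = Mul(Add(Add(21889, -13962), 27830), Add(10156, Pow(127, 2))) = Mul(Add(7927, 27830), Add(10156, 16129)) = Mul(35757, 26285) = 939872745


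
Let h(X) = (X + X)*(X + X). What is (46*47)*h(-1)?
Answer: 8648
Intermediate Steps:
h(X) = 4*X² (h(X) = (2*X)*(2*X) = 4*X²)
(46*47)*h(-1) = (46*47)*(4*(-1)²) = 2162*(4*1) = 2162*4 = 8648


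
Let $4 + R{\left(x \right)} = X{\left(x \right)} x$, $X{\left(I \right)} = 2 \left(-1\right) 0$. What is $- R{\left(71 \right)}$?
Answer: $4$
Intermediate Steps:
$X{\left(I \right)} = 0$ ($X{\left(I \right)} = \left(-2\right) 0 = 0$)
$R{\left(x \right)} = -4$ ($R{\left(x \right)} = -4 + 0 x = -4 + 0 = -4$)
$- R{\left(71 \right)} = \left(-1\right) \left(-4\right) = 4$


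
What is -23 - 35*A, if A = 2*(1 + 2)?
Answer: -233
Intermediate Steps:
A = 6 (A = 2*3 = 6)
-23 - 35*A = -23 - 35*6 = -23 - 210 = -233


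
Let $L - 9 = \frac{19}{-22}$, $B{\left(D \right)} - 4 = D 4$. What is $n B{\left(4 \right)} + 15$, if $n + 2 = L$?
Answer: $\frac{1515}{11} \approx 137.73$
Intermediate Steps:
$B{\left(D \right)} = 4 + 4 D$ ($B{\left(D \right)} = 4 + D 4 = 4 + 4 D$)
$L = \frac{179}{22}$ ($L = 9 + \frac{19}{-22} = 9 + 19 \left(- \frac{1}{22}\right) = 9 - \frac{19}{22} = \frac{179}{22} \approx 8.1364$)
$n = \frac{135}{22}$ ($n = -2 + \frac{179}{22} = \frac{135}{22} \approx 6.1364$)
$n B{\left(4 \right)} + 15 = \frac{135 \left(4 + 4 \cdot 4\right)}{22} + 15 = \frac{135 \left(4 + 16\right)}{22} + 15 = \frac{135}{22} \cdot 20 + 15 = \frac{1350}{11} + 15 = \frac{1515}{11}$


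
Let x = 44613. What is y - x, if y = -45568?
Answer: -90181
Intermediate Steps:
y - x = -45568 - 1*44613 = -45568 - 44613 = -90181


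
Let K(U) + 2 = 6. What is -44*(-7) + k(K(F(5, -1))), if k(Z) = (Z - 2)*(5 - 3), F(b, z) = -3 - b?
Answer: 312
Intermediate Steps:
K(U) = 4 (K(U) = -2 + 6 = 4)
k(Z) = -4 + 2*Z (k(Z) = (-2 + Z)*2 = -4 + 2*Z)
-44*(-7) + k(K(F(5, -1))) = -44*(-7) + (-4 + 2*4) = 308 + (-4 + 8) = 308 + 4 = 312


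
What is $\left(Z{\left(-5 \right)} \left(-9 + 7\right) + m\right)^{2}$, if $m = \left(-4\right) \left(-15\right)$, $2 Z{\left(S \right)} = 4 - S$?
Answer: $2601$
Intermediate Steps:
$Z{\left(S \right)} = 2 - \frac{S}{2}$ ($Z{\left(S \right)} = \frac{4 - S}{2} = 2 - \frac{S}{2}$)
$m = 60$
$\left(Z{\left(-5 \right)} \left(-9 + 7\right) + m\right)^{2} = \left(\left(2 - - \frac{5}{2}\right) \left(-9 + 7\right) + 60\right)^{2} = \left(\left(2 + \frac{5}{2}\right) \left(-2\right) + 60\right)^{2} = \left(\frac{9}{2} \left(-2\right) + 60\right)^{2} = \left(-9 + 60\right)^{2} = 51^{2} = 2601$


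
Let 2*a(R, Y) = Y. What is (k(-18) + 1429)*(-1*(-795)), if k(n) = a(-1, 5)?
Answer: 2276085/2 ≈ 1.1380e+6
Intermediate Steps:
a(R, Y) = Y/2
k(n) = 5/2 (k(n) = (1/2)*5 = 5/2)
(k(-18) + 1429)*(-1*(-795)) = (5/2 + 1429)*(-1*(-795)) = (2863/2)*795 = 2276085/2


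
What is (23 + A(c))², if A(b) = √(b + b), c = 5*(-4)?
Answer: 489 + 92*I*√10 ≈ 489.0 + 290.93*I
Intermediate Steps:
c = -20
A(b) = √2*√b (A(b) = √(2*b) = √2*√b)
(23 + A(c))² = (23 + √2*√(-20))² = (23 + √2*(2*I*√5))² = (23 + 2*I*√10)²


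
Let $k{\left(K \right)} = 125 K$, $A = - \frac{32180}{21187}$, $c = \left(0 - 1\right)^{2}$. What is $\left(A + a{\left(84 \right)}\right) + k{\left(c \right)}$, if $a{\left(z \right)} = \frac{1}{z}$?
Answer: $\frac{219781567}{1779708} \approx 123.49$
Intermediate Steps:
$c = 1$ ($c = \left(-1\right)^{2} = 1$)
$A = - \frac{32180}{21187}$ ($A = \left(-32180\right) \frac{1}{21187} = - \frac{32180}{21187} \approx -1.5189$)
$\left(A + a{\left(84 \right)}\right) + k{\left(c \right)} = \left(- \frac{32180}{21187} + \frac{1}{84}\right) + 125 \cdot 1 = \left(- \frac{32180}{21187} + \frac{1}{84}\right) + 125 = - \frac{2681933}{1779708} + 125 = \frac{219781567}{1779708}$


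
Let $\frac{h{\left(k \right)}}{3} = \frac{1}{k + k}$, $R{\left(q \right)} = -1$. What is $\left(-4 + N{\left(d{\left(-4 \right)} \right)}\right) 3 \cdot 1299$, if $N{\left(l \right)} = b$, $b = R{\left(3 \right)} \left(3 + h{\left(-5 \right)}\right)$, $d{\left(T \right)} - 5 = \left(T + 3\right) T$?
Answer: $- \frac{261099}{10} \approx -26110.0$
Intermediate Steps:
$h{\left(k \right)} = \frac{3}{2 k}$ ($h{\left(k \right)} = \frac{3}{k + k} = \frac{3}{2 k}$)
$d{\left(T \right)} = 5 + T \left(3 + T\right)$ ($d{\left(T \right)} = 5 + \left(T + 3\right) T = 5 + \left(3 + T\right) T = 5 + T \left(3 + T\right)$)
$b = - \frac{27}{10}$ ($b = - (3 + \frac{3}{2 \left(-5\right)}) = - (3 + \frac{3}{2} \left(- \frac{1}{5}\right)) = - (3 - \frac{3}{10}) = \left(-1\right) \frac{27}{10} = - \frac{27}{10} \approx -2.7$)
$N{\left(l \right)} = - \frac{27}{10}$
$\left(-4 + N{\left(d{\left(-4 \right)} \right)}\right) 3 \cdot 1299 = \left(-4 - \frac{27}{10}\right) 3 \cdot 1299 = \left(- \frac{67}{10}\right) 3 \cdot 1299 = \left(- \frac{201}{10}\right) 1299 = - \frac{261099}{10}$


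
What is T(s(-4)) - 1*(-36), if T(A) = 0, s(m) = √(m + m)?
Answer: 36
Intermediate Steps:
s(m) = √2*√m (s(m) = √(2*m) = √2*√m)
T(s(-4)) - 1*(-36) = 0 - 1*(-36) = 0 + 36 = 36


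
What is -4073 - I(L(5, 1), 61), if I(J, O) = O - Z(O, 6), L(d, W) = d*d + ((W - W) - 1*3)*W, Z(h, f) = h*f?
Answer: -3768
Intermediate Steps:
Z(h, f) = f*h
L(d, W) = d**2 - 3*W (L(d, W) = d**2 + (0 - 3)*W = d**2 - 3*W)
I(J, O) = -5*O (I(J, O) = O - 6*O = -5*O)
-4073 - I(L(5, 1), 61) = -4073 - (-5)*61 = -4073 - 1*(-305) = -4073 + 305 = -3768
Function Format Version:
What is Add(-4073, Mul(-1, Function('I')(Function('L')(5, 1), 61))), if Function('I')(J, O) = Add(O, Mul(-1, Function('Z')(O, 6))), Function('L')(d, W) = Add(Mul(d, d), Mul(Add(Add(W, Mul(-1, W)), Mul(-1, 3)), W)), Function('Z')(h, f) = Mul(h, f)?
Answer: -3768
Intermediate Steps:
Function('Z')(h, f) = Mul(f, h)
Function('L')(d, W) = Add(Pow(d, 2), Mul(-3, W)) (Function('L')(d, W) = Add(Pow(d, 2), Mul(Add(0, -3), W)) = Add(Pow(d, 2), Mul(-3, W)))
Function('I')(J, O) = Mul(-5, O) (Function('I')(J, O) = Add(O, Mul(-1, Mul(6, O))) = Add(O, Mul(-6, O)) = Mul(-5, O))
Add(-4073, Mul(-1, Function('I')(Function('L')(5, 1), 61))) = Add(-4073, Mul(-1, Mul(-5, 61))) = Add(-4073, Mul(-1, -305)) = Add(-4073, 305) = -3768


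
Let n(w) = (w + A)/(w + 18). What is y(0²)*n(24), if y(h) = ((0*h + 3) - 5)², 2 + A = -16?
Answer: 4/7 ≈ 0.57143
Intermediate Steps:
A = -18 (A = -2 - 16 = -18)
y(h) = 4 (y(h) = ((0 + 3) - 5)² = (3 - 5)² = (-2)² = 4)
n(w) = (-18 + w)/(18 + w) (n(w) = (w - 18)/(w + 18) = (-18 + w)/(18 + w))
y(0²)*n(24) = 4*((-18 + 24)/(18 + 24)) = 4*(6/42) = 4*((1/42)*6) = 4*(⅐) = 4/7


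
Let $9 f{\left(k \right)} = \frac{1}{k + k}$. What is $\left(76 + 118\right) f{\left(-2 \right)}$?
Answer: $- \frac{97}{18} \approx -5.3889$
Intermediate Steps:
$f{\left(k \right)} = \frac{1}{18 k}$ ($f{\left(k \right)} = \frac{1}{9 \left(k + k\right)} = \frac{1}{9 \cdot 2 k} = \frac{\frac{1}{2} \frac{1}{k}}{9} = \frac{1}{18 k}$)
$\left(76 + 118\right) f{\left(-2 \right)} = \left(76 + 118\right) \frac{1}{18 \left(-2\right)} = 194 \cdot \frac{1}{18} \left(- \frac{1}{2}\right) = 194 \left(- \frac{1}{36}\right) = - \frac{97}{18}$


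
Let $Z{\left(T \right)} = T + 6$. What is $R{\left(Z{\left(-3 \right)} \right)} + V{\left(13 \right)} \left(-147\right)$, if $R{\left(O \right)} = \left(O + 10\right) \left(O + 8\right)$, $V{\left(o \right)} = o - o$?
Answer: $143$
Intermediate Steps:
$Z{\left(T \right)} = 6 + T$
$V{\left(o \right)} = 0$
$R{\left(O \right)} = \left(8 + O\right) \left(10 + O\right)$ ($R{\left(O \right)} = \left(10 + O\right) \left(8 + O\right) = \left(8 + O\right) \left(10 + O\right)$)
$R{\left(Z{\left(-3 \right)} \right)} + V{\left(13 \right)} \left(-147\right) = \left(80 + \left(6 - 3\right)^{2} + 18 \left(6 - 3\right)\right) + 0 \left(-147\right) = \left(80 + 3^{2} + 18 \cdot 3\right) + 0 = \left(80 + 9 + 54\right) + 0 = 143 + 0 = 143$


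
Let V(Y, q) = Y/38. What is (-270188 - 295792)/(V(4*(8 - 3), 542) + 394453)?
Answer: -10753620/7494617 ≈ -1.4348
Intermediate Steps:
V(Y, q) = Y/38 (V(Y, q) = Y*(1/38) = Y/38)
(-270188 - 295792)/(V(4*(8 - 3), 542) + 394453) = (-270188 - 295792)/((4*(8 - 3))/38 + 394453) = -565980/((4*5)/38 + 394453) = -565980/((1/38)*20 + 394453) = -565980/(10/19 + 394453) = -565980/7494617/19 = -565980*19/7494617 = -10753620/7494617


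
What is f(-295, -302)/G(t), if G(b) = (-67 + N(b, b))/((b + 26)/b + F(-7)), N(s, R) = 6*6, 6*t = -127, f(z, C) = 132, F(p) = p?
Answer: 121176/3937 ≈ 30.779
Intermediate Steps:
t = -127/6 (t = (⅙)*(-127) = -127/6 ≈ -21.167)
N(s, R) = 36
G(b) = -31/(-7 + (26 + b)/b) (G(b) = (-67 + 36)/((b + 26)/b - 7) = -31/((26 + b)/b - 7) = -31/(-7 + (26 + b)/b))
f(-295, -302)/G(t) = 132/(((31/2)*(-127/6)/(-13 + 3*(-127/6)))) = 132/(((31/2)*(-127/6)/(-13 - 127/2))) = 132/(((31/2)*(-127/6)/(-153/2))) = 132/(((31/2)*(-127/6)*(-2/153))) = 132/(3937/918) = 132*(918/3937) = 121176/3937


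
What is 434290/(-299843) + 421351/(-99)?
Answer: -126382142603/29684457 ≈ -4257.5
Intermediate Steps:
434290/(-299843) + 421351/(-99) = 434290*(-1/299843) + 421351*(-1/99) = -434290/299843 - 421351/99 = -126382142603/29684457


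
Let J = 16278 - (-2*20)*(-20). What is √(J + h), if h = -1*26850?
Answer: 2*I*√2843 ≈ 106.64*I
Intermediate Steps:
h = -26850
J = 15478 (J = 16278 - (-40)*(-20) = 16278 - 1*800 = 16278 - 800 = 15478)
√(J + h) = √(15478 - 26850) = √(-11372) = 2*I*√2843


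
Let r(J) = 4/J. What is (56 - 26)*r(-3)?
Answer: -40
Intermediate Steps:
(56 - 26)*r(-3) = (56 - 26)*(4/(-3)) = 30*(4*(-⅓)) = 30*(-4/3) = -40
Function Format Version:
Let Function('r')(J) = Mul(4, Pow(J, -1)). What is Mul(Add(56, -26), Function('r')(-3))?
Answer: -40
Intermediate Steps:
Mul(Add(56, -26), Function('r')(-3)) = Mul(Add(56, -26), Mul(4, Pow(-3, -1))) = Mul(30, Mul(4, Rational(-1, 3))) = Mul(30, Rational(-4, 3)) = -40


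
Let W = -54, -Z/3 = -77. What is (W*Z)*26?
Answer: -324324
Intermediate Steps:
Z = 231 (Z = -3*(-77) = 231)
(W*Z)*26 = -54*231*26 = -12474*26 = -324324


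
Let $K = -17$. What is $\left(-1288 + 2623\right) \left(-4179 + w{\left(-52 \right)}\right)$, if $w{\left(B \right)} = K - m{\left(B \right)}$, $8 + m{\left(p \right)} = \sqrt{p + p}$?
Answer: $-5590980 - 2670 i \sqrt{26} \approx -5.591 \cdot 10^{6} - 13614.0 i$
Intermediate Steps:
$m{\left(p \right)} = -8 + \sqrt{2} \sqrt{p}$ ($m{\left(p \right)} = -8 + \sqrt{p + p} = -8 + \sqrt{2 p} = -8 + \sqrt{2} \sqrt{p}$)
$w{\left(B \right)} = -9 - \sqrt{2} \sqrt{B}$ ($w{\left(B \right)} = -17 - \left(-8 + \sqrt{2} \sqrt{B}\right) = -9 - \sqrt{2} \sqrt{B}$)
$\left(-1288 + 2623\right) \left(-4179 + w{\left(-52 \right)}\right) = \left(-1288 + 2623\right) \left(-4179 - \left(9 + \sqrt{2} \sqrt{-52}\right)\right) = 1335 \left(-4179 - \left(9 + \sqrt{2} \cdot 2 i \sqrt{13}\right)\right) = 1335 \left(-4179 - \left(9 + 2 i \sqrt{26}\right)\right) = 1335 \left(-4188 - 2 i \sqrt{26}\right) = -5590980 - 2670 i \sqrt{26}$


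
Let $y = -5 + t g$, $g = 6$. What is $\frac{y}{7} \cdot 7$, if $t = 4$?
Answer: $19$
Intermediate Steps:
$y = 19$ ($y = -5 + 4 \cdot 6 = -5 + 24 = 19$)
$\frac{y}{7} \cdot 7 = \frac{1}{7} \cdot 19 \cdot 7 = \frac{19}{7} \cdot 7 = 19$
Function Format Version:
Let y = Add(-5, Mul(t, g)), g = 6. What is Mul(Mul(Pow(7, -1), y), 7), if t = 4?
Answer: 19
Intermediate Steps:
y = 19 (y = Add(-5, Mul(4, 6)) = Add(-5, 24) = 19)
Mul(Mul(Pow(7, -1), y), 7) = Mul(Mul(Pow(7, -1), 19), 7) = Mul(Mul(Rational(1, 7), 19), 7) = Mul(Rational(19, 7), 7) = 19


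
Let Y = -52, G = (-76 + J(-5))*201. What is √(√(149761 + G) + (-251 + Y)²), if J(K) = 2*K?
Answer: √(91809 + 5*√5299) ≈ 303.60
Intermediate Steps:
G = -17286 (G = (-76 + 2*(-5))*201 = (-76 - 10)*201 = -86*201 = -17286)
√(√(149761 + G) + (-251 + Y)²) = √(√(149761 - 17286) + (-251 - 52)²) = √(√132475 + (-303)²) = √(5*√5299 + 91809) = √(91809 + 5*√5299)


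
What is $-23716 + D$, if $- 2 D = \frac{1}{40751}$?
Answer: $- \frac{1932901433}{81502} \approx -23716.0$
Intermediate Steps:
$D = - \frac{1}{81502}$ ($D = - \frac{1}{2 \cdot 40751} = \left(- \frac{1}{2}\right) \frac{1}{40751} = - \frac{1}{81502} \approx -1.227 \cdot 10^{-5}$)
$-23716 + D = -23716 - \frac{1}{81502} = - \frac{1932901433}{81502}$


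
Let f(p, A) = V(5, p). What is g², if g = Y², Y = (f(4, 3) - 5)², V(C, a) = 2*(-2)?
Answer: 43046721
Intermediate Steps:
V(C, a) = -4
f(p, A) = -4
Y = 81 (Y = (-4 - 5)² = (-9)² = 81)
g = 6561 (g = 81² = 6561)
g² = 6561² = 43046721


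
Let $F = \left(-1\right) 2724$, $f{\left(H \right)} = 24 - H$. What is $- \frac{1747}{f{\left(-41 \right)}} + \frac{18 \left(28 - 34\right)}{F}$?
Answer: $- \frac{395984}{14755} \approx -26.837$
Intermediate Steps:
$F = -2724$
$- \frac{1747}{f{\left(-41 \right)}} + \frac{18 \left(28 - 34\right)}{F} = - \frac{1747}{24 - -41} + \frac{18 \left(28 - 34\right)}{-2724} = - \frac{1747}{24 + 41} + 18 \left(-6\right) \left(- \frac{1}{2724}\right) = - \frac{1747}{65} - - \frac{9}{227} = \left(-1747\right) \frac{1}{65} + \frac{9}{227} = - \frac{1747}{65} + \frac{9}{227} = - \frac{395984}{14755}$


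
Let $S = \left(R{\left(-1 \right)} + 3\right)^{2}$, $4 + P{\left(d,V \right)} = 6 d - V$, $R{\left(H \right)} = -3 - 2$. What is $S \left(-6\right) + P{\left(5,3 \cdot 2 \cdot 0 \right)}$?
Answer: $2$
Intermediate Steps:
$R{\left(H \right)} = -5$
$P{\left(d,V \right)} = -4 - V + 6 d$ ($P{\left(d,V \right)} = -4 - \left(V - 6 d\right) = -4 - V + 6 d$)
$S = 4$ ($S = \left(-5 + 3\right)^{2} = \left(-2\right)^{2} = 4$)
$S \left(-6\right) + P{\left(5,3 \cdot 2 \cdot 0 \right)} = 4 \left(-6\right) - \left(-26 + 3 \cdot 2 \cdot 0\right) = -24 - \left(-26 + 0\right) = -24 - -26 = -24 + \left(-4 + 0 + 30\right) = -24 + 26 = 2$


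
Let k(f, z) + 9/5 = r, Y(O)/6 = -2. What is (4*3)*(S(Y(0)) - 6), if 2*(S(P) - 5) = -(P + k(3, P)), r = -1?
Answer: 384/5 ≈ 76.800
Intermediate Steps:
Y(O) = -12 (Y(O) = 6*(-2) = -12)
k(f, z) = -14/5 (k(f, z) = -9/5 - 1 = -14/5)
S(P) = 32/5 - P/2 (S(P) = 5 + (-(P - 14/5))/2 = 5 + (-(-14/5 + P))/2 = 5 + (14/5 - P)/2 = 5 + (7/5 - P/2) = 32/5 - P/2)
(4*3)*(S(Y(0)) - 6) = (4*3)*((32/5 - ½*(-12)) - 6) = 12*((32/5 + 6) - 6) = 12*(62/5 - 6) = 12*(32/5) = 384/5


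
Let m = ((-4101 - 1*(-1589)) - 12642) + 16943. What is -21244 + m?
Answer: -19455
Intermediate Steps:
m = 1789 (m = ((-4101 + 1589) - 12642) + 16943 = (-2512 - 12642) + 16943 = -15154 + 16943 = 1789)
-21244 + m = -21244 + 1789 = -19455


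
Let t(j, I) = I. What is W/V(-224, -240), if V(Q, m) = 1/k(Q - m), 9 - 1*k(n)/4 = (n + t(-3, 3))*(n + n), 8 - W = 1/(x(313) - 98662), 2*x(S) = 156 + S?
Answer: -3773321432/196855 ≈ -19168.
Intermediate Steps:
x(S) = 78 + S/2 (x(S) = (156 + S)/2 = 78 + S/2)
W = 1574842/196855 (W = 8 - 1/((78 + (½)*313) - 98662) = 8 - 1/((78 + 313/2) - 98662) = 8 - 1/(469/2 - 98662) = 8 - 1/(-196855/2) = 8 - 1*(-2/196855) = 8 + 2/196855 = 1574842/196855 ≈ 8.0000)
k(n) = 36 - 8*n*(3 + n) (k(n) = 36 - 4*(n + 3)*(n + n) = 36 - 4*(3 + n)*2*n = 36 - 8*n*(3 + n))
V(Q, m) = 1/(36 - 24*Q - 8*(Q - m)² + 24*m) (V(Q, m) = 1/(36 - 24*(Q - m) - 8*(Q - m)²) = 1/(36 + (-24*Q + 24*m) - 8*(Q - m)²) = 1/(36 - 24*Q - 8*(Q - m)² + 24*m))
W/V(-224, -240) = 1574842/(196855*((-1/(-36 - 24*(-240) + 8*(-224 - 1*(-240))² + 24*(-224))))) = 1574842/(196855*((-1/(-36 + 5760 + 8*(-224 + 240)² - 5376)))) = 1574842/(196855*((-1/(-36 + 5760 + 8*16² - 5376)))) = 1574842/(196855*((-1/(-36 + 5760 + 8*256 - 5376)))) = 1574842/(196855*((-1/(-36 + 5760 + 2048 - 5376)))) = 1574842/(196855*((-1/2396))) = 1574842/(196855*((-1*1/2396))) = 1574842/(196855*(-1/2396)) = (1574842/196855)*(-2396) = -3773321432/196855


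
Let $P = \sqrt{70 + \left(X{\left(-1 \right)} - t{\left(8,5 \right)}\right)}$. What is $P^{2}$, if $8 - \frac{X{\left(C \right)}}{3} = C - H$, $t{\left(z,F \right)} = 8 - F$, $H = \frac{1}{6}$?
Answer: $\frac{189}{2} \approx 94.5$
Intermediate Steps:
$H = \frac{1}{6} \approx 0.16667$
$X{\left(C \right)} = \frac{49}{2} - 3 C$ ($X{\left(C \right)} = 24 - 3 \left(C - \frac{1}{6}\right) = 24 - 3 \left(- \frac{1}{6} + C\right) = 24 - \left(- \frac{1}{2} + 3 C\right) = \frac{49}{2} - 3 C$)
$P = \frac{3 \sqrt{42}}{2}$ ($P = \sqrt{70 + \left(\left(\frac{49}{2} - -3\right) - \left(8 - 5\right)\right)} = \sqrt{70 + \left(\left(\frac{49}{2} + 3\right) - \left(8 - 5\right)\right)} = \sqrt{70 + \left(\frac{55}{2} - 3\right)} = \sqrt{70 + \frac{49}{2}} = \sqrt{\frac{189}{2}} = \frac{3 \sqrt{42}}{2} \approx 9.7211$)
$P^{2} = \left(\frac{3 \sqrt{42}}{2}\right)^{2} = \frac{189}{2}$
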